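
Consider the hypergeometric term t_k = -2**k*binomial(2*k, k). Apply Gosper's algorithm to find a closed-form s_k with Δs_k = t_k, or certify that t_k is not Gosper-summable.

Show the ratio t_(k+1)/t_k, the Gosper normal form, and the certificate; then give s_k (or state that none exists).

The ratio is 4*(2*k + 1)/(k + 1).
Take A(k)=8*k + 4, B(k)=k + 1, C(k)=1.
Need (8*k + 4)·f(k+1) − (k)·f(k) = 1.
deg f ≤ -1 (via 1,1,0).
Bound -1 < 0, so the key equation has no polynomial solution.

none — t_k is not Gosper-summable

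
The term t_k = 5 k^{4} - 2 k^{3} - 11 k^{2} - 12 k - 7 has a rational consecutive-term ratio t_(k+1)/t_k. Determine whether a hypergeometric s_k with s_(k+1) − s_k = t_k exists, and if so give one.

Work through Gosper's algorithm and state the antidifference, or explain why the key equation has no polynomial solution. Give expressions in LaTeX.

s_k = k \left(k^{4} - 3 k^{3} - k^{2} - k - 3\right)

Ratio r(k) = (5*k**4 + 18*k**3 + 13*k**2 - 20*k - 27)/(5*k**4 - 2*k**3 - 11*k**2 - 12*k - 7).
Take A(k)=1, B(k)=1, C(k)=k**4 - 2*k**3/5 - 11*k**2/5 - 12*k/5 - 7/5.
Key eq: (1)·f(k+1) = (1)·f(k) + (k**4 - 2*k**3/5 - 11*k**2/5 - 12*k/5 - 7/5).
Degrees (0,0,4) ⇒ d ≤ 5.
Match coefficients ⇒ f(k) = k*(k**4 - 3*k**3 - k**2 - k - 3)/5.
Get s_k = R·t_k = k*(k**4 - 3*k**3 - k**2 - k - 3) with R(k) = B(k−1)f(k)/C(k) = k*(k**4 - 3*k**3 - k**2 - k - 3)/(5*k**4 - 2*k**3 - 11*k**2 - 12*k - 7).
Check: Δs_k = 5*k**4 - 2*k**3 - 11*k**2 - 12*k - 7. ✓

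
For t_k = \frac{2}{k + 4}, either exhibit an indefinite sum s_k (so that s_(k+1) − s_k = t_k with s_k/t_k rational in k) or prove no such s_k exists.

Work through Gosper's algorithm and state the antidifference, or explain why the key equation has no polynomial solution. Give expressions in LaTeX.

The ratio is (k + 4)/(k + 5).
Factor: A=k + 4; B=k + 5; C=1.
Need (k + 4)·f(k+1) − (k + 4)·f(k) = 1.
Bound: deg f ≤ 0.
f = c0 ⇒ A·f(k+1) − B(k−1)·f(k) − C = -1. The system {-1 = 0} is inconsistent; no antidifference.

none — t_k is not Gosper-summable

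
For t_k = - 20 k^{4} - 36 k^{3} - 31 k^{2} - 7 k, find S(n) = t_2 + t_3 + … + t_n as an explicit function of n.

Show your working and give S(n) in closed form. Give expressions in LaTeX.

The ratio is (20*k**4 + 116*k**3 + 259*k**2 + 257*k + 94)/(k*(20*k**3 + 36*k**2 + 31*k + 7)).
Gosper form: A/B · C(k+1)/C(k) with A=1, B=1, C=k**4 + 9*k**3/5 + 31*k**2/20 + 7*k/20.
f must satisfy (1)·f(k+1) − (1)·f(k) = k**4 + 9*k**3/5 + 31*k**2/20 + 7*k/20.
Degrees (0,0,4) ⇒ d ≤ 5.
Solving with deg f ≤ 5: f(k) = k*(k - 1)*(4*k**3 + 3*k**2 + 2*k - 1)/20.
Then R = B(k−1)f/C = (k - 1)*(4*k**3 + 3*k**2 + 2*k - 1)/(20*k**3 + 36*k**2 + 31*k + 7), so s_k = R(k)·t_k = k*(-4*k**4 + k**3 + k**2 + 3*k - 1).
Δs = k*(-20*k**3 - 36*k**2 - 31*k - 7), as required.
Telescope: S(n) = s_(n+1) − s_(2) = n*(-4*n**4 - 19*n**3 - 35*n**2 - 28*n - 8) − (-94) = -4*n**5 - 19*n**4 - 35*n**3 - 28*n**2 - 8*n + 94.

S(n) = - 4 n^{5} - 19 n^{4} - 35 n^{3} - 28 n^{2} - 8 n + 94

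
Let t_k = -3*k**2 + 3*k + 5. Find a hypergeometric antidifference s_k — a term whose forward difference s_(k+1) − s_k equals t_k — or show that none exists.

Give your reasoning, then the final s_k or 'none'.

Compute t_(k+1)/t_k: get (3*k**2 + 3*k - 5)/(3*k**2 - 3*k - 5).
Factor: A=1; B=1; C=k**2 - k - 5/3.
Solve (1)·f(k+1) − (1)·f(k) = k**2 - k - 5/3.
deg f ≤ 3 (via 0,0,2).
Solve for f: f(k) = k*(k**2 - 3*k - 3)/3 (degree 3 ≤ 3).
So s_k = (B(k−1)f/C)·t_k = (k*(k**2 - 3*k - 3)/(3*k**2 - 3*k - 5))·t_k = k*(-k**2 + 3*k + 3).
Δs = -3*k**2 + 3*k + 5, as required.

s_k = k*(-k**2 + 3*k + 3)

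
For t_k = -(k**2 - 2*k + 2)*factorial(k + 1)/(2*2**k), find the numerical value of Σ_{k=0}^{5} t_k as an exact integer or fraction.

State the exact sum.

Σ = -957/4

Step 1: r(k) = (k**3 + 2*k**2 + k + 2)/(2*(k**2 - 2*k + 2)).
Take A(k)=k/2 + 1, B(k)=1, C(k)=k**2 - 2*k + 2.
f must satisfy (k/2 + 1)·f(k+1) − (1)·f(k) = k**2 - 2*k + 2.
From deg A=1, deg B=0, deg C=2: d=1.
Coefficient equations give f(k) = 2*(k - 3).
R(k) = B(k−1)·f(k)/C(k) = 2*(k - 3)/(k**2 - 2*k + 2); s_k = R·t_k = -(k - 3)*factorial(k + 1)/2**k.
Verify: -(k**2 - 2*k + 2)*factorial(k + 1)/(2*2**k) matches t_k.
Σ_(k=0)^(5) t_k = s_(6) − s_(0) = -945/4 − (3) = -957/4.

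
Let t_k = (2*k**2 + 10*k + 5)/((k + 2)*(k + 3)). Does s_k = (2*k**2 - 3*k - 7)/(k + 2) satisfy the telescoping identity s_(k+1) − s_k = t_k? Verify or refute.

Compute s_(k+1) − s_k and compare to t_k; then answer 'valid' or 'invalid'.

Valid — Δs_k = t_k.

s_(k+1) = (2*k**2 + k - 8)/(k + 3)
s_(k+1) − s_k = (2*k**2 + 10*k + 5)/(k**2 + 5*k + 6)
(s_(k+1) − s_k) − t_k = 0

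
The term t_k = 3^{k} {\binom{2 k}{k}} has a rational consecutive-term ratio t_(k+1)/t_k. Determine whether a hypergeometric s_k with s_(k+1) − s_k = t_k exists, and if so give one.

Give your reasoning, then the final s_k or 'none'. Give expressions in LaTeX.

none — t_k is not Gosper-summable

Ratio r(k) = 6*(2*k + 1)/(k + 1).
Normal form (A,B,C) = (12*k + 6, k + 1, 1).
Need (12*k + 6)·f(k+1) − (k)·f(k) = 1.
d = -1 from the (1,1,0) case.
Bound -1 < 0, so the key equation has no polynomial solution.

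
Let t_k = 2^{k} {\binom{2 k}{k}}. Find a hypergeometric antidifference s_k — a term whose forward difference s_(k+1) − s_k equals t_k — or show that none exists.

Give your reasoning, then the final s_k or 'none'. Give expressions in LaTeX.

no hypergeometric antidifference exists

The ratio is 4*(2*k + 1)/(k + 1).
Normal form (A,B,C) = (8*k + 4, k + 1, 1).
Need (8*k + 4)·f(k+1) − (k)·f(k) = 1.
d = -1 from the (1,1,0) case.
deg f ≤ -1 is impossible — no certificate.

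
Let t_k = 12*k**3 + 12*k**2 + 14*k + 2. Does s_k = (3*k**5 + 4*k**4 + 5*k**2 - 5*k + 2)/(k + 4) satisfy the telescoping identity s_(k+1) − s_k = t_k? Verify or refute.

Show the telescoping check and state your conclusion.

Invalid: residual 2*(-9*k**4 - 62*k**3 - 58*k**2 - 61*k - 7)/(k**2 + 9*k + 20) ≠ 0.

s_(k+1) = (-5*k + 3*(k + 1)**5 + 4*(k + 1)**4 + 5*(k + 1)**2 - 3)/(k + 5)
s_(k+1) − s_k = 2*(6*k**5 + 51*k**4 + 119*k**3 + 126*k**2 + 88*k + 13)/(k**2 + 9*k + 20)
(s_(k+1) − s_k) − t_k = 2*(-9*k**4 - 62*k**3 - 58*k**2 - 61*k - 7)/(k**2 + 9*k + 20)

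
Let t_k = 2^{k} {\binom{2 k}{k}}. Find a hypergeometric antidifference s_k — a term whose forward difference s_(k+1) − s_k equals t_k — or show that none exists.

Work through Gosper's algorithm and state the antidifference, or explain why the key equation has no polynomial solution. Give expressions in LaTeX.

r(k) = 4*(2*k + 1)/(k + 1) after simplifying.
Normal form (A,B,C) = (8*k + 4, k + 1, 1).
Set up (8*k + 4)·f(k+1) − (k)·f(k) − (1) = 0.
From deg A=1, deg B=1, deg C=0: d=-1.
Bound -1 < 0, so the key equation has no polynomial solution.

none (Gosper's algorithm certifies no s_k)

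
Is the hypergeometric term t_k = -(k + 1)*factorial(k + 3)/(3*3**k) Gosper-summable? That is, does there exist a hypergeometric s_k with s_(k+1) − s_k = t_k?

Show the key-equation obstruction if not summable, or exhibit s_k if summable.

Step 1: r(k) = (k + 2)*(k + 4)/(3*(k + 1)).
So A=k/3 + 4/3 and B=1, with C=k + 1.
f must satisfy (k/3 + 4/3)·f(k+1) − (1)·f(k) = k + 1.
Degrees (1,0,1) ⇒ d ≤ 0.
A polynomial solution: f(k) = 3.
Then R = B(k−1)f/C = 3/(k + 1), so s_k = R(k)·t_k = -factorial(k + 3)/3**k.
Check: Δs_k = -(k + 1)*factorial(k + 3)/(3*3**k). ✓

Yes. s_k = -factorial(k + 3)/3**k.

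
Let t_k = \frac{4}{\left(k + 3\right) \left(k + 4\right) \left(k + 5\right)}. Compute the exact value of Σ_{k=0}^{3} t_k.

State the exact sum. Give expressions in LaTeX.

The ratio is (k + 3)/(k + 6).
Gosper form: A/B · C(k+1)/C(k) with A=k + 3, B=k + 6, C=1.
Key eq: (k + 3)·f(k+1) = (k + 5)·f(k) + (1).
Bound: deg f ≤ 2.
Solve for f: f(k) = k*(k + 7)/24 (degree 2 ≤ 2).
So s_k = (B(k−1)f/C)·t_k = (k*(k + 5)*(k + 7)/24)·t_k = k*(k + 7)/(6*(k + 3)*(k + 4)).
s_(k+1) − s_k = 4/(k**3 + 12*k**2 + 47*k + 60) = t_k.
Σ_(k=0)^(3) t_k = s_(4) − s_(0) = 11/84 − (0) = 11/84.

Σ = 11/84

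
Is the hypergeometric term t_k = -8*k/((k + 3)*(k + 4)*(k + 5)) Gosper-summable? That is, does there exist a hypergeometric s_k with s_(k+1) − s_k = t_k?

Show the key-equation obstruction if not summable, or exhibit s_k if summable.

t_(k+1)/t_k = (k + 1)*(k + 3)/(k*(k + 6)).
So A=k + 3 and B=k + 6, with C=k.
Key eq: (k + 3)·f(k+1) = (k + 5)·f(k) + (k).
Bound: deg f ≤ 2.
Coefficient equations give f(k) = k*(k - 1)/8.
R(k) = B(k−1)·f(k)/C(k) = (k - 1)*(k + 5)/8; s_k = R·t_k = k*(1 - k)/((k + 3)*(k + 4)).
Verify: -8*k/(k**3 + 12*k**2 + 47*k + 60) matches t_k.

Yes. s_k = k*(1 - k)/((k + 3)*(k + 4)).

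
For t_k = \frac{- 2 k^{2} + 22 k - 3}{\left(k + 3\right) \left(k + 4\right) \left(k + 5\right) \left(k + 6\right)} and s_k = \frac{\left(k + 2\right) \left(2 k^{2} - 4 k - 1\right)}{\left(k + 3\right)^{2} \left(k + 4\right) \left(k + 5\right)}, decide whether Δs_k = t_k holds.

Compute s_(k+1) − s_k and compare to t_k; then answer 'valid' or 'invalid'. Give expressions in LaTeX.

s_(k+1) = -(k + 3)*(4*k - 2*(k + 1)**2 + 5)/((k + 4)**2*(k + 5)*(k + 6))
s_(k+1) − s_k = (-2*k**4 + 12*k**3 + 119*k**2 + 155*k - 33)/(k**6 + 25*k**5 + 257*k**4 + 1391*k**3 + 4182*k**2 + 6624*k + 4320)
(s_(k+1) − s_k) − t_k = (4*k**3 - 8*k**2 - 88*k + 3)/(k**6 + 25*k**5 + 257*k**4 + 1391*k**3 + 4182*k**2 + 6624*k + 4320)

Invalid: residual \frac{4 k^{3} - 8 k^{2} - 88 k + 3}{k^{6} + 25 k^{5} + 257 k^{4} + 1391 k^{3} + 4182 k^{2} + 6624 k + 4320} ≠ 0.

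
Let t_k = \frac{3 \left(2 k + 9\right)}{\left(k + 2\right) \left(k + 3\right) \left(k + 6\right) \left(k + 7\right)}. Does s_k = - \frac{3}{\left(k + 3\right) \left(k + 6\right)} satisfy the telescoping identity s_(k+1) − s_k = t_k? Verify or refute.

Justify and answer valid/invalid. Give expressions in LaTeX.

s_(k+1) = -3/((k + 4)*(k + 7))
s_(k+1) − s_k = 6*(k + 5)/(k**4 + 20*k**3 + 145*k**2 + 450*k + 504)
(s_(k+1) − s_k) − t_k = 3*(-3*k - 16)/(k**5 + 22*k**4 + 185*k**3 + 740*k**2 + 1404*k + 1008)

Invalid: residual \frac{3 \left(- 3 k - 16\right)}{k^{5} + 22 k^{4} + 185 k^{3} + 740 k^{2} + 1404 k + 1008} ≠ 0.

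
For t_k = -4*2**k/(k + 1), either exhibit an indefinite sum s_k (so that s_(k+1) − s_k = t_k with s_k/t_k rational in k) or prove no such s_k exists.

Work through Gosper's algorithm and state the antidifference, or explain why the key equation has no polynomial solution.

t_(k+1)/t_k = 2*(k + 1)/(k + 2).
Take A(k)=2*k + 2, B(k)=k + 2, C(k)=1.
f must satisfy (2*k + 2)·f(k+1) − (k + 1)·f(k) = 1.
deg f ≤ -1 (via 1,1,0).
deg f ≤ -1 is impossible — no certificate.

none (Gosper's algorithm certifies no s_k)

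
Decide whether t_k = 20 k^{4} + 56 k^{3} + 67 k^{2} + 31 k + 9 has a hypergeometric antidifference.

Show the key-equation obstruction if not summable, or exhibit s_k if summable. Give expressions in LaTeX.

r(k) = (20*k**4 + 136*k**3 + 355*k**2 + 413*k + 183)/(20*k**4 + 56*k**3 + 67*k**2 + 31*k + 9) after simplifying.
Gosper form: A/B · C(k+1)/C(k) with A=1, B=1, C=k**4 + 14*k**3/5 + 67*k**2/20 + 31*k/20 + 9/20.
Key eq: (1)·f(k+1) = (1)·f(k) + (k**4 + 14*k**3/5 + 67*k**2/20 + 31*k/20 + 9/20).
deg f ≤ 5 (via 0,0,4).
Coefficient equations give f(k) = k*(4*k**4 + 4*k**3 + k**2 - 4*k + 4)/20.
Then R = B(k−1)f/C = k*(4*k**4 + 4*k**3 + k**2 - 4*k + 4)/(20*k**4 + 56*k**3 + 67*k**2 + 31*k + 9), so s_k = R(k)·t_k = k*(4*k**4 + 4*k**3 + k**2 - 4*k + 4).
Verify: 20*k**4 + 56*k**3 + 67*k**2 + 31*k + 9 matches t_k.

Yes. s_k = k \left(4 k^{4} + 4 k^{3} + k^{2} - 4 k + 4\right).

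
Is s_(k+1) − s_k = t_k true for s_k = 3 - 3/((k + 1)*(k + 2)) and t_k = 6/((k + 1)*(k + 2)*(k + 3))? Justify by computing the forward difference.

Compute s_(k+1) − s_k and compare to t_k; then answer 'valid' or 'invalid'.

s_(k+1) = 3 - 3/((k + 2)*(k + 3))
s_(k+1) − s_k = 6/(k**3 + 6*k**2 + 11*k + 6)
(s_(k+1) − s_k) − t_k = 0

Valid — Δs_k = t_k.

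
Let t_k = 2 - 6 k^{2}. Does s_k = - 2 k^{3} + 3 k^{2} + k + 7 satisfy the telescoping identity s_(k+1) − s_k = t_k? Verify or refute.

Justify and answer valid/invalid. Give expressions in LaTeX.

s_(k+1) = -2*k**3 - 3*k**2 + k + 9
s_(k+1) − s_k = 2 - 6*k**2
(s_(k+1) − s_k) − t_k = 0

valid (s_(k+1) − s_k reduces to t_k)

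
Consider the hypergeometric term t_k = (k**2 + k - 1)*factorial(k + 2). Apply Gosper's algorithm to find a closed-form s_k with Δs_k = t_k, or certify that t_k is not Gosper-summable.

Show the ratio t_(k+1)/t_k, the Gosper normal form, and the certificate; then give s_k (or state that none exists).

s_k = (k - 2)*factorial(k + 2)

Ratio r(k) = (k + 3)*(k + (k + 1)**2)/(k**2 + k - 1).
So A=k + 3 and B=1, with C=k**2 + k - 1.
f must satisfy (k + 3)·f(k+1) − (1)·f(k) = k**2 + k - 1.
deg f ≤ 1 (via 1,0,2).
Solving with deg f ≤ 1: f(k) = k - 2.
Then R = B(k−1)f/C = (k - 2)/(k**2 + k - 1), so s_k = R(k)·t_k = (k - 2)*factorial(k + 2).
s_(k+1) − s_k = (k**2 + k - 1)*factorial(k + 2) = t_k.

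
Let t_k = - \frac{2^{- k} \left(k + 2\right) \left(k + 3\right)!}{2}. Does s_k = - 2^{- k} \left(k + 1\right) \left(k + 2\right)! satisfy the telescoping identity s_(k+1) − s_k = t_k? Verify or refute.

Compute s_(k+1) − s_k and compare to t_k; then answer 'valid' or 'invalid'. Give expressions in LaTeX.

s_(k+1) = -(k + 2)*factorial(k + 3)/(2*2**k)
s_(k+1) − s_k = -(k**2 + 3*k + 4)*factorial(k + 2)/(2*2**k)
(s_(k+1) − s_k) − t_k = (k + 1)*factorial(k + 2)/2**k

Invalid: residual 2^{- k} \left(k + 1\right) \left(k + 2\right)! ≠ 0.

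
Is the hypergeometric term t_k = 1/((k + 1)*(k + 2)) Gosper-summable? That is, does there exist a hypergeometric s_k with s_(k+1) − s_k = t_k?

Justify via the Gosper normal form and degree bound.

Yes. s_k = k/(k + 1).

Compute t_(k+1)/t_k: get (k + 1)/(k + 3).
Factor: A=k + 1; B=k + 3; C=1.
Key eq: (k + 1)·f(k+1) = (k + 2)·f(k) + (1).
Degrees (1,1,0) ⇒ d ≤ 1.
A polynomial solution: f(k) = k.
R(k) = B(k−1)·f(k)/C(k) = k*(k + 2); s_k = R·t_k = k/(k + 1).
Check: Δs_k = 1/(k**2 + 3*k + 2). ✓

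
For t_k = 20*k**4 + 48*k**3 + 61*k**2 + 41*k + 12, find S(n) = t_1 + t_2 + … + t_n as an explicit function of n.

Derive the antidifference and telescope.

S(n) = n*(4*n**4 + 22*n**3 + 51*n**2 + 63*n + 42)

Step 1: r(k) = (20*k**4 + 128*k**3 + 325*k**2 + 387*k + 182)/(20*k**4 + 48*k**3 + 61*k**2 + 41*k + 12).
So A=1 and B=1, with C=k**4 + 12*k**3/5 + 61*k**2/20 + 41*k/20 + 3/5.
Need (1)·f(k+1) − (1)·f(k) = k**4 + 12*k**3/5 + 61*k**2/20 + 41*k/20 + 3/5.
deg f ≤ 5 (via 0,0,4).
Solving with deg f ≤ 5: f(k) = k*(4*k**4 + 2*k**3 + 3*k**2 + 2*k + 1)/20.
R(k) = B(k−1)·f(k)/C(k) = k*(4*k**4 + 2*k**3 + 3*k**2 + 2*k + 1)/(20*k**4 + 48*k**3 + 61*k**2 + 41*k + 12); s_k = R·t_k = k*(4*k**4 + 2*k**3 + 3*k**2 + 2*k + 1).
Check: Δs_k = 20*k**4 + 48*k**3 + 61*k**2 + 41*k + 12. ✓
Telescope: S(n) = s_(n+1) − s_(1) = 4*n**5 + 22*n**4 + 51*n**3 + 63*n**2 + 42*n + 12 − (12) = n*(4*n**4 + 22*n**3 + 51*n**2 + 63*n + 42).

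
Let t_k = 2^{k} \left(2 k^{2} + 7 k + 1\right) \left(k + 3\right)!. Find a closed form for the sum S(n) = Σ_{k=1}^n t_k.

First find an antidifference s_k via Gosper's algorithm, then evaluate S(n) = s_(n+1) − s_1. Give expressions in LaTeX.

S(n) = 2^{n + 1} n \left(n + 4\right)!

Ratio r(k) = 2*(2*k**3 + 19*k**2 + 54*k + 40)/(2*k**2 + 7*k + 1).
Gosper form: A/B · C(k+1)/C(k) with A=2*k + 8, B=1, C=k**2 + 7*k/2 + 1/2.
Set up (2*k + 8)·f(k+1) − (1)·f(k) − (k**2 + 7*k/2 + 1/2) = 0.
deg f ≤ 1 (via 1,0,2).
A polynomial solution: f(k) = (k - 1)/2.
R(k) = B(k−1)·f(k)/C(k) = (k - 1)/(2*k**2 + 7*k + 1); s_k = R·t_k = 2**k*(k - 1)*factorial(k + 3).
Δs = 2**k*(2*k**2 + 7*k + 1)*factorial(k + 3), as required.
Telescope: S(n) = s_(n+1) − s_(1) = 2**(n + 1)*n*factorial(n + 4) − (0) = 2**(n + 1)*n*factorial(n + 4).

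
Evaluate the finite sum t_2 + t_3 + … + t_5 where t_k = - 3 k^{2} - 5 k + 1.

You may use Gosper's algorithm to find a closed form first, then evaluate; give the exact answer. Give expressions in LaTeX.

Σ = -228

The ratio is (3*k**2 + 11*k + 7)/(3*k**2 + 5*k - 1).
Gosper form: A/B · C(k+1)/C(k) with A=1, B=1, C=k**2 + 5*k/3 - 1/3.
Need (1)·f(k+1) − (1)·f(k) = k**2 + 5*k/3 - 1/3.
Degrees (0,0,2) ⇒ d ≤ 3.
A polynomial solution: f(k) = k*(k**2 + k - 3)/3.
So s_k = (B(k−1)f/C)·t_k = (k*(k**2 + k - 3)/(3*k**2 + 5*k - 1))·t_k = k*(-k**2 - k + 3).
Δs = -3*k**2 - 5*k + 1, as required.
Σ_(k=2)^(5) t_k = s_(6) − s_(2) = -234 − (-6) = -228.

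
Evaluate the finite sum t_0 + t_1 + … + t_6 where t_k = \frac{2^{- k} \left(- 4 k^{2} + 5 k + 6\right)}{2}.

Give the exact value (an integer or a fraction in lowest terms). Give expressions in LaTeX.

t_(k+1)/t_k = (4*k**2 + 3*k - 7)/(2*(4*k**2 - 5*k - 6)).
A = 1/2, B = 1, C = k**2 - 5*k/4 - 3/2.
Solve (1/2)·f(k+1) − (1)·f(k) = k**2 - 5*k/4 - 3/2.
Bound: deg f ≤ 2.
Coefficient equations give f(k) = -(4*k**2 + 3*k + 1)/2.
So s_k = (B(k−1)f/C)·t_k = (-2*(4*k**2 + 3*k + 1)/((k - 2)*(4*k + 3)))·t_k = (4*k**2 + 3*k + 1)/2**k.
s_(k+1) − s_k = (-4*k**2 + 5*k + 6)/(2*2**k) = t_k.
Telescoping: Σ = s_(7) − s_(0) = 109/64 − (1) = 45/64.

Σ = 45/64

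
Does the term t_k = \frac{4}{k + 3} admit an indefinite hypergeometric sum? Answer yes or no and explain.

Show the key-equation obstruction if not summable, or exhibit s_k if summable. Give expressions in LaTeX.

Compute t_(k+1)/t_k: get (k + 3)/(k + 4).
Factor: A=k + 3; B=k + 4; C=1.
Solve (k + 3)·f(k+1) − (k + 3)·f(k) = 1.
d = 0 from the (1,1,0) case.
Generic f = c0 gives residual -1; -1 = 0 cannot hold, so t_k is not Gosper-summable.

No — the linear system for f has no solution.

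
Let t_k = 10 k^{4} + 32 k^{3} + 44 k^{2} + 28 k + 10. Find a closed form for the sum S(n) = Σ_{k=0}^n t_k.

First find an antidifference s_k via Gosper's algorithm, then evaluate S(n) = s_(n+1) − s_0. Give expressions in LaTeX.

S(n) = 2 n^{5} + 13 n^{4} + 34 n^{3} + 44 n^{2} + 31 n + 10

Ratio r(k) = (5*k**4 + 36*k**3 + 100*k**2 + 126*k + 62)/(5*k**4 + 16*k**3 + 22*k**2 + 14*k + 5).
Factor: A=1; B=1; C=k**4 + 16*k**3/5 + 22*k**2/5 + 14*k/5 + 1.
Key eq: (1)·f(k+1) = (1)·f(k) + (k**4 + 16*k**3/5 + 22*k**2/5 + 14*k/5 + 1).
Degrees (0,0,4) ⇒ d ≤ 5.
Solve for f: f(k) = k*(2*k**4 + 3*k**3 + 2*k**2 + 3)/10 (degree 5 ≤ 5).
Then R = B(k−1)f/C = k*(2*k**4 + 3*k**3 + 2*k**2 + 3)/(2*(5*k**4 + 16*k**3 + 22*k**2 + 14*k + 5)), so s_k = R(k)·t_k = k*(2*k**4 + 3*k**3 + 2*k**2 + 3).
Verify: 10*k**4 + 32*k**3 + 44*k**2 + 28*k + 10 matches t_k.
s_(n+1) = 2*n**5 + 13*n**4 + 34*n**3 + 44*n**2 + 31*n + 10 and s_(0) = 0, so S(n) = 2*n**5 + 13*n**4 + 34*n**3 + 44*n**2 + 31*n + 10.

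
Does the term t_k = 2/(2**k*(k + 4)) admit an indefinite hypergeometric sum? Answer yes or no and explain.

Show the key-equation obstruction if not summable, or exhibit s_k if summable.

The ratio is (k + 4)/(2*(k + 5)).
So A=k/2 + 2 and B=k + 5, with C=1.
Key eq: (k/2 + 2)·f(k+1) = (k + 4)·f(k) + (1).
From deg A=1, deg B=1, deg C=0: d=-1.
Bound -1 < 0, so the key equation has no polynomial solution.

No. Not Gosper-summable.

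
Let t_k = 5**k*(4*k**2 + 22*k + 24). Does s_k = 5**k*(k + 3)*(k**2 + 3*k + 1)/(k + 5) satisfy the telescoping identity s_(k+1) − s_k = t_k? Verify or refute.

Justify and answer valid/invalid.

Invalid: residual 5**k*(-8*k**3 - 82*k**2 - 262*k - 238)/(k**2 + 11*k + 30) ≠ 0.

s_(k+1) = 5**(k + 1)*(k + 4)*(3*k + (k + 1)**2 + 4)/(k + 6)
s_(k+1) − s_k = 5**k*(4*k**4 + 58*k**3 + 304*k**2 + 662*k + 482)/(k**2 + 11*k + 30)
(s_(k+1) − s_k) − t_k = 5**k*(-8*k**3 - 82*k**2 - 262*k - 238)/(k**2 + 11*k + 30)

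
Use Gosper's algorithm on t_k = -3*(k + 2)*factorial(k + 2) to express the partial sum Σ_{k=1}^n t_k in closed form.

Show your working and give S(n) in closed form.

Compute t_(k+1)/t_k: get (k + 3)**2/(k + 2).
A = k + 3, B = 1, C = k + 2.
Solve (k + 3)·f(k+1) − (1)·f(k) = k + 2.
deg f ≤ 0 (via 1,0,1).
Solve for f: f(k) = 1 (degree 0 ≤ 0).
Then R = B(k−1)f/C = 1/(k + 2), so s_k = R(k)·t_k = -3*factorial(k + 2).
Verify: -3*(k + 2)*factorial(k + 2) matches t_k.
Telescope: S(n) = s_(n+1) − s_(1) = -3*factorial(n + 3) − (-18) = 18 - 3*factorial(n + 3).

S(n) = 18 - 3*factorial(n + 3)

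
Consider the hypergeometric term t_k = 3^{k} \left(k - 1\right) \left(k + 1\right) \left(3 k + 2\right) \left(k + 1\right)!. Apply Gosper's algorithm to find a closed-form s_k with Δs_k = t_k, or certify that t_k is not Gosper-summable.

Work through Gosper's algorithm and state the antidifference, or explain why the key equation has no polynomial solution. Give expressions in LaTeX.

s_k = 3^{k} \left(k - 2\right) \left(k - 1\right) \left(k + 1\right)!

t_(k+1)/t_k = 3*k*(k + 2)**2*(3*k + 5)/((k - 1)*(k + 1)*(3*k + 2)).
Factor: A=3*k + 6; B=1; C=k**3 + 2*k**2/3 - k - 2/3.
Need (3*k + 6)·f(k+1) − (1)·f(k) = k**3 + 2*k**2/3 - k - 2/3.
d = 2 from the (1,0,3) case.
Solving with deg f ≤ 2: f(k) = (k - 2)*(k - 1)/3.
R(k) = B(k−1)·f(k)/C(k) = (k - 2)/((k + 1)*(3*k + 2)); s_k = R·t_k = 3**k*(k - 2)*(k - 1)*factorial(k + 1).
Check: Δs_k = 3**k*(k - 1)*(k + 1)*(3*k + 2)*factorial(k + 1). ✓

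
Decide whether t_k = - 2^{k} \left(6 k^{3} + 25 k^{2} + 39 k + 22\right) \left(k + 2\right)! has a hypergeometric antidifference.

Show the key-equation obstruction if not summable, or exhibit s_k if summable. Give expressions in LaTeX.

Yes. s_k = - 2^{k} \left(3 k^{2} - k + 2\right) \left(k + 2\right)!.

r(k) = 2*(6*k**4 + 61*k**3 + 236*k**2 + 413*k + 276)/(6*k**3 + 25*k**2 + 39*k + 22) after simplifying.
Factor: A=2*k + 6; B=1; C=k**3 + 25*k**2/6 + 13*k/2 + 11/3.
Key eq: (2*k + 6)·f(k+1) = (1)·f(k) + (k**3 + 25*k**2/6 + 13*k/2 + 11/3).
deg f ≤ 2 (via 1,0,3).
A polynomial solution: f(k) = (3*k**2 - k + 2)/6.
Certificate R = B(k−1)f/C = (3*k**2 - k + 2)/(6*k**3 + 25*k**2 + 39*k + 22) gives s_k = -2**k*(3*k**2 - k + 2)*factorial(k + 2).
s_(k+1) − s_k = -2**k*(6*k**3 + 25*k**2 + 39*k + 22)*factorial(k + 2) = t_k.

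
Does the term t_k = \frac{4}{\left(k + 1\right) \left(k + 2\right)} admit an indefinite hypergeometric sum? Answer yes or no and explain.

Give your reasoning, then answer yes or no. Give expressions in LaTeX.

Step 1: r(k) = (k + 1)/(k + 3).
So A=k + 1 and B=k + 3, with C=1.
f must satisfy (k + 1)·f(k+1) − (k + 2)·f(k) = 1.
From deg A=1, deg B=1, deg C=0: d=1.
Coefficient equations give f(k) = k.
Get s_k = R·t_k = 4*k/(k + 1) with R(k) = B(k−1)f(k)/C(k) = k*(k + 2).
Δs = 4/(k**2 + 3*k + 2), as required.

Yes. s_k = \frac{4 k}{k + 1}.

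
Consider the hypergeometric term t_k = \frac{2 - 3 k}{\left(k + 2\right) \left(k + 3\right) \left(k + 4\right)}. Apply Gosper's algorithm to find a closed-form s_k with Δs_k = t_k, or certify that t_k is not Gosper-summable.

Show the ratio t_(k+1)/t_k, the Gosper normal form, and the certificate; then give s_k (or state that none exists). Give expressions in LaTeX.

r(k) = (k + 2)*(3*k + 1)/((k + 5)*(3*k - 2)) after simplifying.
Factor: A=k + 2; B=k + 5; C=k - 2/3.
Solve (k + 2)·f(k+1) − (k + 4)·f(k) = k - 2/3.
Bound: deg f ≤ 2.
Solving with deg f ≤ 2: f(k) = k*(k - 4)/9.
So s_k = (B(k−1)f/C)·t_k = (k*(k - 4)*(k + 4)/(3*(3*k - 2)))·t_k = k*(4 - k)/(3*(k + 2)*(k + 3)).
Check: Δs_k = (2 - 3*k)/(k**3 + 9*k**2 + 26*k + 24). ✓

s_k = \frac{k \left(4 - k\right)}{3 \left(k + 2\right) \left(k + 3\right)}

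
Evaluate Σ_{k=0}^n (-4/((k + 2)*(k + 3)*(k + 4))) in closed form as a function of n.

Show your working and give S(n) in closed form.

Compute t_(k+1)/t_k: get (k + 2)/(k + 5).
Gosper form: A/B · C(k+1)/C(k) with A=k + 2, B=k + 5, C=1.
f must satisfy (k + 2)·f(k+1) − (k + 4)·f(k) = 1.
Degrees (1,1,0) ⇒ d ≤ 2.
Solve for f: f(k) = k*(k + 5)/12 (degree 2 ≤ 2).
Certificate R = B(k−1)f/C = k*(k + 4)*(k + 5)/12 gives s_k = k*(-k - 5)/(3*(k + 2)*(k + 3)).
Check: Δs_k = -4/(k**3 + 9*k**2 + 26*k + 24). ✓
Evaluate: s_(n+1) = (-n**2 - 7*n - 6)/(3*(n**2 + 7*n + 12)); subtract s_(0) = 0 ⇒ S(n) = (-n**2 - 7*n - 6)/(3*(n**2 + 7*n + 12)).

S(n) = (-n**2 - 7*n - 6)/(3*(n**2 + 7*n + 12))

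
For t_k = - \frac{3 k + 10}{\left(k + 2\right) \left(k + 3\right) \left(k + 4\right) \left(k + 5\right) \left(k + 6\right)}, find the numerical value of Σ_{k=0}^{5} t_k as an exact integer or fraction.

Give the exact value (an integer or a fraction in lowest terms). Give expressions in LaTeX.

Σ = -21/880

t_(k+1)/t_k = (k + 2)*(3*k + 13)/((k + 7)*(3*k + 10)).
So A=k + 2 and B=k + 7, with C=k + 10/3.
Set up (k + 2)·f(k+1) − (k + 6)·f(k) − (k + 10/3) = 0.
From deg A=1, deg B=1, deg C=1: d=4.
A polynomial solution: f(k) = k*(k + 3)*(k**2 + 11*k + 38)/120.
So s_k = (B(k−1)f/C)·t_k = (k*(k + 3)*(k + 6)*(k**2 + 11*k + 38)/(40*(3*k + 10)))·t_k = k*(-k**2 - 11*k - 38)/(40*(k**3 + 11*k**2 + 38*k + 40)).
s_(k+1) − s_k = (-3*k - 10)/(k**5 + 20*k**4 + 155*k**3 + 580*k**2 + 1044*k + 720) = t_k.
Evaluate s at k=6 and k=0: -21/880 and 0; difference -21/880.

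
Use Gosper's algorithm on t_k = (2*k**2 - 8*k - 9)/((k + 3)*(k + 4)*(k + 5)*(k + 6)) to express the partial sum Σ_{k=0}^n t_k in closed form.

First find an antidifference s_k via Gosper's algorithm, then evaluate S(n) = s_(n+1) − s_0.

t_(k+1)/t_k = (k + 3)*(8*k - 2*(k + 1)**2 + 17)/((k + 7)*(-2*k**2 + 8*k + 9)).
Factor: A=k + 3; B=k + 7; C=k**2 - 4*k - 9/2.
f must satisfy (k + 3)·f(k+1) − (k + 6)·f(k) = k**2 - 4*k - 9/2.
Degrees (1,1,2) ⇒ d ≤ 3.
Match coefficients ⇒ f(k) = k*(k**2 - 48*k - 43)/60.
Get s_k = R·t_k = k*(k**2 - 48*k - 43)/(30*(k + 3)*(k + 4)*(k + 5)) with R(k) = B(k−1)f(k)/C(k) = k*(k + 6)*(k**2 - 48*k - 43)/(30*(2*k**2 - 8*k - 9)).
Δs = (2*k**2 - 8*k - 9)/(k**4 + 18*k**3 + 119*k**2 + 342*k + 360), as required.
Telescope: S(n) = s_(n+1) − s_(0) = (n**3 - 45*n**2 - 136*n - 90)/(30*(n**3 + 15*n**2 + 74*n + 120)) − (0) = (n**3 - 45*n**2 - 136*n - 90)/(30*(n**3 + 15*n**2 + 74*n + 120)).

S(n) = (n**3 - 45*n**2 - 136*n - 90)/(30*(n**3 + 15*n**2 + 74*n + 120))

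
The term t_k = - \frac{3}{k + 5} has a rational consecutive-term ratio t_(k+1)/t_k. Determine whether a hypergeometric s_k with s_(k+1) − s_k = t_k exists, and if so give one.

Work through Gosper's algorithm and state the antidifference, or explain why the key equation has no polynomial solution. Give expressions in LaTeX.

The ratio is (k + 5)/(k + 6).
So A=k + 5 and B=k + 6, with C=1.
Set up (k + 5)·f(k+1) − (k + 5)·f(k) − (1) = 0.
deg f ≤ 0 (via 1,1,0).
Generic f = c0 gives residual -1; -1 = 0 cannot hold, so t_k is not Gosper-summable.

none — t_k is not Gosper-summable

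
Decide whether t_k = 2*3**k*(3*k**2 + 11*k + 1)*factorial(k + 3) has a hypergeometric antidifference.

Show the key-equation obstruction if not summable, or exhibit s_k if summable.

Yes. s_k = 2*3**k*(k - 1)*factorial(k + 3).

r(k) = 3*(3*k**3 + 29*k**2 + 83*k + 60)/(3*k**2 + 11*k + 1) after simplifying.
Normal form (A,B,C) = (3*k + 12, 1, k**2 + 11*k/3 + 1/3).
Key eq: (3*k + 12)·f(k+1) = (1)·f(k) + (k**2 + 11*k/3 + 1/3).
d = 1 from the (1,0,2) case.
Solve for f: f(k) = (k - 1)/3 (degree 1 ≤ 1).
Certificate R = B(k−1)f/C = (k - 1)/(3*k**2 + 11*k + 1) gives s_k = 2*3**k*(k - 1)*factorial(k + 3).
s_(k+1) − s_k = 2*3**k*(3*k**2 + 11*k + 1)*factorial(k + 3) = t_k.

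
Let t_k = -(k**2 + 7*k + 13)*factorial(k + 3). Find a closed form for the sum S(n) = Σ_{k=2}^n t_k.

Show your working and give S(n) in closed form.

r(k) = (k + 4)*(7*k + (k + 1)**2 + 20)/(k**2 + 7*k + 13) after simplifying.
Factor: A=k + 4; B=1; C=k**2 + 7*k + 13.
Key eq: (k + 4)·f(k+1) = (1)·f(k) + (k**2 + 7*k + 13).
Bound: deg f ≤ 1.
Coefficient equations give f(k) = k + 3.
Certificate R = B(k−1)f/C = (k + 3)/(k**2 + 7*k + 13) gives s_k = -(k + 3)*factorial(k + 3).
Check: Δs_k = -(k**2 + 7*k + 13)*factorial(k + 3). ✓
Σ_(k=2)^n t_k = s_(n+1) − s_(2) = (-(n + 4)*factorial(n + 4)) − (-600), i.e. -n*factorial(n + 4) - 4*factorial(n + 4) + 600.

S(n) = -n*factorial(n + 4) - 4*factorial(n + 4) + 600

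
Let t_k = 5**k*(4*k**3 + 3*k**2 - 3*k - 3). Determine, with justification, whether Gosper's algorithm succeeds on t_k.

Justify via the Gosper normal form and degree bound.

t_(k+1)/t_k = 5*(4*k**3 + 15*k**2 + 15*k + 1)/(4*k**3 + 3*k**2 - 3*k - 3).
So A=5 and B=1, with C=k**3 + 3*k**2/4 - 3*k/4 - 3/4.
Set up (5)·f(k+1) − (1)·f(k) − (k**3 + 3*k**2/4 - 3*k/4 - 3/4) = 0.
deg f ≤ 3 (via 0,0,3).
Coefficient equations give f(k) = (k - 2)*(k**2 - k + 1)/4.
Certificate R = B(k−1)f/C = (k - 2)*(k**2 - k + 1)/(4*k**3 + 3*k**2 - 3*k - 3) gives s_k = 5**k*(k**3 - 3*k**2 + 3*k - 2).
s_(k+1) − s_k = 5**k*(4*k**3 + 3*k**2 - 3*k - 3) = t_k.

Yes. s_k = 5**k*(k**3 - 3*k**2 + 3*k - 2).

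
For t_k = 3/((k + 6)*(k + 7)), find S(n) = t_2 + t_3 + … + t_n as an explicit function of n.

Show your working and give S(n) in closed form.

r(k) = (k + 6)/(k + 8) after simplifying.
Take A(k)=k + 6, B(k)=k + 8, C(k)=1.
Solve (k + 6)·f(k+1) − (k + 7)·f(k) = 1.
Degrees (1,1,0) ⇒ d ≤ 1.
A polynomial solution: f(k) = k/6.
R(k) = B(k−1)·f(k)/C(k) = k*(k + 7)/6; s_k = R·t_k = k/(2*(k + 6)).
Check: Δs_k = 3/(k**2 + 13*k + 42). ✓
Telescope: S(n) = s_(n+1) − s_(2) = (n + 1)/(2*(n + 7)) − (1/8) = 3*(n - 1)/(8*(n + 7)).

S(n) = 3*(n - 1)/(8*(n + 7))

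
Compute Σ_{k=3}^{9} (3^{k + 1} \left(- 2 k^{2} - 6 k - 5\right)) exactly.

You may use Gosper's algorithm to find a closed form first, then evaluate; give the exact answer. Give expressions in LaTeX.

Step 1: r(k) = 3*(2*k**2 + 10*k + 13)/(2*k**2 + 6*k + 5).
Normal form (A,B,C) = (3, 1, k**2 + 3*k + 5/2).
Need (3)·f(k+1) − (1)·f(k) = k**2 + 3*k + 5/2.
Degrees (0,0,2) ⇒ d ≤ 2.
Solve for f: f(k) = (k**2 + 1)/2 (degree 2 ≤ 2).
So s_k = (B(k−1)f/C)·t_k = ((k**2 + 1)/(2*k**2 + 6*k + 5))·t_k = 3**(k + 1)*(-k**2 - 1).
s_(k+1) − s_k = 3**(k + 1)*(k**2 - 3*(k + 1)**2 - 2) = t_k.
Sum = s_(10) − s_(3); s_(10) = -17891847, s_(3) = -810 ⇒ -17891037.

Σ = -17891037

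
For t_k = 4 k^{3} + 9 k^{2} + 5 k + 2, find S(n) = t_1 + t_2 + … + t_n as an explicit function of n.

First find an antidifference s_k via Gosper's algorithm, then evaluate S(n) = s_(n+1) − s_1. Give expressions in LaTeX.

S(n) = n \left(n^{3} + 5 n^{2} + 8 n + 6\right)

Ratio r(k) = (4*k**3 + 21*k**2 + 35*k + 20)/(4*k**3 + 9*k**2 + 5*k + 2).
Take A(k)=1, B(k)=1, C(k)=k**3 + 9*k**2/4 + 5*k/4 + 1/2.
Need (1)·f(k+1) − (1)·f(k) = k**3 + 9*k**2/4 + 5*k/4 + 1/2.
d = 4 from the (0,0,3) case.
A polynomial solution: f(k) = k*(k**3 + k**2 - k + 1)/4.
Then R = B(k−1)f/C = k*(k**3 + k**2 - k + 1)/(4*k**3 + 9*k**2 + 5*k + 2), so s_k = R(k)·t_k = k*(k**3 + k**2 - k + 1).
s_(k+1) − s_k = 4*k**3 + 9*k**2 + 5*k + 2 = t_k.
Telescope: S(n) = s_(n+1) − s_(1) = n**4 + 5*n**3 + 8*n**2 + 6*n + 2 − (2) = n*(n**3 + 5*n**2 + 8*n + 6).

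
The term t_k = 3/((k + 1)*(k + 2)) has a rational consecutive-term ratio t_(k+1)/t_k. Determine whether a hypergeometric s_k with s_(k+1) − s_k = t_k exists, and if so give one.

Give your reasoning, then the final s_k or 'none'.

Step 1: r(k) = (k + 1)/(k + 3).
Gosper form: A/B · C(k+1)/C(k) with A=k + 1, B=k + 3, C=1.
Solve (k + 1)·f(k+1) − (k + 2)·f(k) = 1.
deg f ≤ 1 (via 1,1,0).
Solving with deg f ≤ 1: f(k) = k.
So s_k = (B(k−1)f/C)·t_k = (k*(k + 2))·t_k = 3*k/(k + 1).
Check: Δs_k = 3/(k**2 + 3*k + 2). ✓

s_k = 3*k/(k + 1)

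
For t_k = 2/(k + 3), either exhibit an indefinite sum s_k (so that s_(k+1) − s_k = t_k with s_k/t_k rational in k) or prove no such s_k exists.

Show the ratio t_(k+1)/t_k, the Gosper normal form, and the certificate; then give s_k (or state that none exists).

Compute t_(k+1)/t_k: get (k + 3)/(k + 4).
Factor: A=k + 3; B=k + 4; C=1.
Set up (k + 3)·f(k+1) − (k + 3)·f(k) − (1) = 0.
deg f ≤ 0 (via 1,1,0).
Put f(k) = c0: A·f(k+1) − B(k−1)·f(k) − C = -1; need -1 = 0 — inconsistent ⇒ no f, not summable.

none — t_k is not Gosper-summable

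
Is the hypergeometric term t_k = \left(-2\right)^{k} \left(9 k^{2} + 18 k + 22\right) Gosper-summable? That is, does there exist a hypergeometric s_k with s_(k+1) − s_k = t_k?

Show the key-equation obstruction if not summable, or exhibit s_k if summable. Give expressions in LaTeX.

Yes. s_k = \left(-2\right)^{k} \left(- 3 k^{2} - 2 k - 4\right).

The ratio is 2*(-9*k**2 - 36*k - 49)/(9*k**2 + 18*k + 22).
Normal form (A,B,C) = (-2, 1, k**2 + 2*k + 22/9).
Set up (-2)·f(k+1) − (1)·f(k) − (k**2 + 2*k + 22/9) = 0.
Bound: deg f ≤ 2.
Solve for f: f(k) = -(3*k**2 + 2*k + 4)/9 (degree 2 ≤ 2).
Get s_k = R·t_k = (-2)**k*(-3*k**2 - 2*k - 4) with R(k) = B(k−1)f(k)/C(k) = -(3*k**2 + 2*k + 4)/(9*k**2 + 18*k + 22).
Verify: (-2)**k*(9*k**2 + 18*k + 22) matches t_k.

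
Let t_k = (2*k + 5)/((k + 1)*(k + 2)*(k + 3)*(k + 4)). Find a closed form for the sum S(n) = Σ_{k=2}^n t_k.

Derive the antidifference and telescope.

S(n) = (n**2 + 6*n - 7)/(15*(n**2 + 6*n + 8))

t_(k+1)/t_k = (k + 1)*(2*k + 7)/((k + 5)*(2*k + 5)).
Factor: A=k + 1; B=k + 5; C=k + 5/2.
Key eq: (k + 1)·f(k+1) = (k + 4)·f(k) + (k + 5/2).
From deg A=1, deg B=1, deg C=1: d=3.
Coefficient equations give f(k) = k*(k + 2)*(k + 4)/6.
R(k) = B(k−1)·f(k)/C(k) = k*(k + 2)*(k + 4)**2/(3*(2*k + 5)); s_k = R·t_k = k*(k + 4)/(3*(k**2 + 4*k + 3)).
Check: Δs_k = (2*k + 5)/(k**4 + 10*k**3 + 35*k**2 + 50*k + 24). ✓
Σ_(k=2)^n t_k = s_(n+1) − s_(2) = ((n**2 + 6*n + 5)/(3*(n**2 + 6*n + 8))) − (4/15), i.e. (n**2 + 6*n - 7)/(15*(n**2 + 6*n + 8)).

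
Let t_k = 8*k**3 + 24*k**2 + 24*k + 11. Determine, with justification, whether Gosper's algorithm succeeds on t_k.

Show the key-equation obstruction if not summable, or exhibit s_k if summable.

Yes. s_k = k*(2*k**3 + 4*k**2 + 2*k + 3).

Step 1: r(k) = (8*k**3 + 48*k**2 + 96*k + 67)/(8*k**3 + 24*k**2 + 24*k + 11).
Take A(k)=1, B(k)=1, C(k)=k**3 + 3*k**2 + 3*k + 11/8.
f must satisfy (1)·f(k+1) − (1)·f(k) = k**3 + 3*k**2 + 3*k + 11/8.
deg f ≤ 4 (via 0,0,3).
A polynomial solution: f(k) = k*(2*k**3 + 4*k**2 + 2*k + 3)/8.
So s_k = (B(k−1)f/C)·t_k = (k*(2*k**3 + 4*k**2 + 2*k + 3)/(8*k**3 + 24*k**2 + 24*k + 11))·t_k = k*(2*k**3 + 4*k**2 + 2*k + 3).
Δs = 8*k**3 + 24*k**2 + 24*k + 11, as required.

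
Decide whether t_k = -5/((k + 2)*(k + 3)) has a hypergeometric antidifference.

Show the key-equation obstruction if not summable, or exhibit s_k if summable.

Yes. s_k = -5*k/(2*k + 4).

Compute t_(k+1)/t_k: get (k + 2)/(k + 4).
Take A(k)=k + 2, B(k)=k + 4, C(k)=1.
Set up (k + 2)·f(k+1) − (k + 3)·f(k) − (1) = 0.
Degrees (1,1,0) ⇒ d ≤ 1.
Coefficient equations give f(k) = k/2.
So s_k = (B(k−1)f/C)·t_k = (k*(k + 3)/2)·t_k = -5*k/(2*k + 4).
s_(k+1) − s_k = -5/(k**2 + 5*k + 6) = t_k.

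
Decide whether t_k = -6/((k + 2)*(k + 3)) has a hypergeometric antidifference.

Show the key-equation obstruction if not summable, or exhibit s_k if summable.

Yes. s_k = -3*k/(k + 2).

The ratio is (k + 2)/(k + 4).
Take A(k)=k + 2, B(k)=k + 4, C(k)=1.
Set up (k + 2)·f(k+1) − (k + 3)·f(k) − (1) = 0.
d = 1 from the (1,1,0) case.
Solving with deg f ≤ 1: f(k) = k/2.
Then R = B(k−1)f/C = k*(k + 3)/2, so s_k = R(k)·t_k = -3*k/(k + 2).
s_(k+1) − s_k = -6/(k**2 + 5*k + 6) = t_k.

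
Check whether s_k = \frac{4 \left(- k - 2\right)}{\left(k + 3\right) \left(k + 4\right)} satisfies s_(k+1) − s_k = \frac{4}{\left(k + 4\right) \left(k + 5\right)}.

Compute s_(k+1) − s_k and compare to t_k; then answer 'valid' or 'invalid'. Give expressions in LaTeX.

Invalid: residual - \frac{8}{k^{3} + 12 k^{2} + 47 k + 60} ≠ 0.

s_(k+1) = 4*(-k - 3)/((k + 4)*(k + 5))
s_(k+1) − s_k = 4*(k + 1)/(k**3 + 12*k**2 + 47*k + 60)
(s_(k+1) − s_k) − t_k = -8/(k**3 + 12*k**2 + 47*k + 60)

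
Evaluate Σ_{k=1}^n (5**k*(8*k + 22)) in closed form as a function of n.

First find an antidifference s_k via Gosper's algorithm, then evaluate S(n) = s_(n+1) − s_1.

Compute t_(k+1)/t_k: get 5*(4*k + 15)/(4*k + 11).
Take A(k)=5, B(k)=1, C(k)=k + 11/4.
Key eq: (5)·f(k+1) = (1)·f(k) + (k + 11/4).
d = 1 from the (0,0,1) case.
Match coefficients ⇒ f(k) = (2*k + 3)/8.
So s_k = (B(k−1)f/C)·t_k = ((2*k + 3)/(2*(4*k + 11)))·t_k = 5**k*(2*k + 3).
Verify: 5**k*(8*k + 22) matches t_k.
s_(n+1) = 5**(n + 1)*(2*n + 5) and s_(1) = 25, so S(n) = 10*5**n*n + 25*5**n - 25.

S(n) = 10*5**n*n + 25*5**n - 25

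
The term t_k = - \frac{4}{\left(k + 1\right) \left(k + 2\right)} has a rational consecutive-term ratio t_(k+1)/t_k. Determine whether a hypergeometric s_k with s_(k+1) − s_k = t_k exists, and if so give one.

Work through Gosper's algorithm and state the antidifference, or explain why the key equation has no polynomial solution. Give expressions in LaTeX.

Compute t_(k+1)/t_k: get (k + 1)/(k + 3).
Normal form (A,B,C) = (k + 1, k + 3, 1).
Set up (k + 1)·f(k+1) − (k + 2)·f(k) − (1) = 0.
d = 1 from the (1,1,0) case.
Solve for f: f(k) = k (degree 1 ≤ 1).
R(k) = B(k−1)·f(k)/C(k) = k*(k + 2); s_k = R·t_k = -4*k/(k + 1).
s_(k+1) − s_k = -4/(k**2 + 3*k + 2) = t_k.

s_k = - \frac{4 k}{k + 1}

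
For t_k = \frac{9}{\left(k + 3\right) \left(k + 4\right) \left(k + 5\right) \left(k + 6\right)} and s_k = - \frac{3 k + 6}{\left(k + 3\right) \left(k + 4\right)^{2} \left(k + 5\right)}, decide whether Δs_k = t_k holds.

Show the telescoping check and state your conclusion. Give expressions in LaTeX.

Invalid: residual \frac{12 \left(- 2 k - 9\right)}{k^{6} + 27 k^{5} + 301 k^{4} + 1773 k^{3} + 5818 k^{2} + 10080 k + 7200} ≠ 0.

s_(k+1) = 3*(-k - 3)/((k + 4)*(k + 5)**2*(k + 6))
s_(k+1) − s_k = 3*(3*k**2 + 19*k + 24)/(k**6 + 27*k**5 + 301*k**4 + 1773*k**3 + 5818*k**2 + 10080*k + 7200)
(s_(k+1) − s_k) − t_k = 12*(-2*k - 9)/(k**6 + 27*k**5 + 301*k**4 + 1773*k**3 + 5818*k**2 + 10080*k + 7200)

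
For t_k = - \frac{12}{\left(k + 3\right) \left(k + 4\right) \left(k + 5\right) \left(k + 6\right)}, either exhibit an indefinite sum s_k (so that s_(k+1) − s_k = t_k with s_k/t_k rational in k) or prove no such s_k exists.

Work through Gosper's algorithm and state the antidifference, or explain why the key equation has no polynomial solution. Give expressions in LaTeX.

The ratio is (k + 3)/(k + 7).
Gosper form: A/B · C(k+1)/C(k) with A=k + 3, B=k + 7, C=1.
f must satisfy (k + 3)·f(k+1) − (k + 6)·f(k) = 1.
Degrees (1,1,0) ⇒ d ≤ 3.
Match coefficients ⇒ f(k) = k*(k**2 + 12*k + 47)/180.
Then R = B(k−1)f/C = k*(k + 6)*(k**2 + 12*k + 47)/180, so s_k = R(k)·t_k = k*(-k**2 - 12*k - 47)/(15*(k + 3)*(k + 4)*(k + 5)).
Check: Δs_k = -12/(k**4 + 18*k**3 + 119*k**2 + 342*k + 360). ✓

s_k = \frac{k \left(- k^{2} - 12 k - 47\right)}{15 \left(k + 3\right) \left(k + 4\right) \left(k + 5\right)}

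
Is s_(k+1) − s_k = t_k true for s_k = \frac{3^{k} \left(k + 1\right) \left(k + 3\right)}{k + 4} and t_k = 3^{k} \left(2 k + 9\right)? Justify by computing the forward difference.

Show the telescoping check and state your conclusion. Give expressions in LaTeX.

Invalid: residual \frac{3^{k + 1} \left(- 2 k^{2} - 16 k - 33\right)}{k^{2} + 9 k + 20} ≠ 0.

s_(k+1) = 3**(k + 1)*(k + 2)*(k + 4)/(k + 5)
s_(k+1) − s_k = 3**k*(2*k**3 + 21*k**2 + 73*k + 81)/(k**2 + 9*k + 20)
(s_(k+1) − s_k) − t_k = 3**(k + 1)*(-2*k**2 - 16*k - 33)/(k**2 + 9*k + 20)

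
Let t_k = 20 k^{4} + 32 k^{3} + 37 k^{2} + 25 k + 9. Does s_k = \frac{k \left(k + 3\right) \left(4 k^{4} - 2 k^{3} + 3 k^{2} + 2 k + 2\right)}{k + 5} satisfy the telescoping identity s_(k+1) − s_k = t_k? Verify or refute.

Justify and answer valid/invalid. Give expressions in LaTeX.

Invalid: residual \frac{2 \left(- 16 k^{5} - 134 k^{4} - 194 k^{3} - 208 k^{2} - 132 k - 45\right)}{k^{2} + 11 k + 30} ≠ 0.

s_(k+1) = (4*k**6 + 34*k**5 + 107*k**4 + 179*k**3 + 183*k**2 + 117*k + 36)/(k + 6)
s_(k+1) − s_k = (20*k**6 + 220*k**5 + 721*k**4 + 1004*k**3 + 978*k**2 + 585*k + 180)/(k**2 + 11*k + 30)
(s_(k+1) − s_k) − t_k = 2*(-16*k**5 - 134*k**4 - 194*k**3 - 208*k**2 - 132*k - 45)/(k**2 + 11*k + 30)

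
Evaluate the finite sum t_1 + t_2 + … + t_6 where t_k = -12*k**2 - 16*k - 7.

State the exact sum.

Σ = -1470

Ratio r(k) = (12*k**2 + 40*k + 35)/(12*k**2 + 16*k + 7).
Factor: A=1; B=1; C=k**2 + 4*k/3 + 7/12.
Solve (1)·f(k+1) − (1)·f(k) = k**2 + 4*k/3 + 7/12.
deg f ≤ 3 (via 0,0,2).
Solving with deg f ≤ 3: f(k) = k*(4*k**2 + 2*k + 1)/12.
Certificate R = B(k−1)f/C = k*(4*k**2 + 2*k + 1)/(12*k**2 + 16*k + 7) gives s_k = k*(-4*k**2 - 2*k - 1).
Check: Δs_k = -12*k**2 - 16*k - 7. ✓
Sum = s_(7) − s_(1); s_(7) = -1477, s_(1) = -7 ⇒ -1470.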